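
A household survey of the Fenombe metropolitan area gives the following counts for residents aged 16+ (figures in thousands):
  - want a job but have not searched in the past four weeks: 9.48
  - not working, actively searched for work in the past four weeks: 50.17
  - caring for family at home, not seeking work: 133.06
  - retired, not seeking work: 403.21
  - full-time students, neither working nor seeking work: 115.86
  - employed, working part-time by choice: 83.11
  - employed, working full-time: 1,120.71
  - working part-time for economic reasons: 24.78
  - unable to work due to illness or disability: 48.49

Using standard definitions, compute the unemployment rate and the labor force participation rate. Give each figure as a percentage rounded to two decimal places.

Employed = 83.11 + 1,120.71 + 24.78 = 1,228.60 thousand (anyone who worked, including part-time for economic reasons, counts as employed).
Unemployed = 50.17 thousand.
Labor force = 1,228.60 + 50.17 = 1,278.77 thousand.
Not in labor force = 9.48 + 133.06 + 403.21 + 115.86 + 48.49 = 710.10 thousand (those not working and not actively searching are outside the labor force — including those who want a job but have given up searching).
Civilian working-age population = 1,278.77 + 710.10 = 1,988.87 thousand.
Unemployment rate = 50.17 / 1,278.77 = 3.92%.
Labor force participation rate = 1,278.77 / 1,988.87 = 64.30%.

Unemployment rate ≈ 3.92%; labor force participation rate ≈ 64.30%.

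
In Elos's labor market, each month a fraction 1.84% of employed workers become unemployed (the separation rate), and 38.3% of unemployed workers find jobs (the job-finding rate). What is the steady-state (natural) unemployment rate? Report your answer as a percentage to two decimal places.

At steady state the flows balance: s·E = f·U, so U/(E+U) = s/(s+f).
u* = 1.84 / (1.84 + 38.3) = 1.84 / 40.14 = 4.58%.

Steady-state unemployment rate ≈ 4.58%.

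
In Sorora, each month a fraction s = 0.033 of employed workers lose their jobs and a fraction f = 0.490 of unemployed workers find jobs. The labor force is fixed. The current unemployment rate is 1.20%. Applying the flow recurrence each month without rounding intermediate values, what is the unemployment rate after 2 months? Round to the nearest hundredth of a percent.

Unemployment rate after two months ≈ 5.15%.

With a fixed labor force, u_{t+1} = u_t + s·(1−u_t) − f·u_t = u_t·(1−s−f) + s.
Here 1−s−f = 0.477 and s = 0.033.
u_1 = 0.012000 × 0.477 + 0.033 = 0.038724.
u_2 = 0.038724 × 0.477 + 0.033 = 0.051471.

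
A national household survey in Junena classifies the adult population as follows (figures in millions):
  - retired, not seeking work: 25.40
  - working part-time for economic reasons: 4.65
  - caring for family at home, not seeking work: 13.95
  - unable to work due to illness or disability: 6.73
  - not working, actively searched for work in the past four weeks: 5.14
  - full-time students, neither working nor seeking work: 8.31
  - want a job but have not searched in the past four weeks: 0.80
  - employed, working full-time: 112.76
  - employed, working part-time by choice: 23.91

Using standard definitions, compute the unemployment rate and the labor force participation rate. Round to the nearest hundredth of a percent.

Employed = 4.65 + 112.76 + 23.91 = 141.32 million (anyone who worked, including part-time for economic reasons, counts as employed).
Unemployed = 5.14 million.
Labor force = 141.32 + 5.14 = 146.46 million.
Not in labor force = 25.40 + 13.95 + 6.73 + 8.31 + 0.80 = 55.19 million (those not working and not actively searching are outside the labor force — including those who want a job but have given up searching).
Civilian working-age population = 146.46 + 55.19 = 201.65 million.
Unemployment rate = 5.14 / 146.46 = 3.51%.
Labor force participation rate = 146.46 / 201.65 = 72.63%.

Unemployment rate ≈ 3.51%; labor force participation rate ≈ 72.63%.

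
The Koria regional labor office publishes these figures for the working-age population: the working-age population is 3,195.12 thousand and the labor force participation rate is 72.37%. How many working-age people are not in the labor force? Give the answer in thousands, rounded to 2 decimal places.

Share not in the labor force = 1 − 0.7237 = 0.2763.
Not in labor force = 0.2763 × 3,195.12 ≈ 882.81 thousand.

About 882.81 thousand are not in the labor force.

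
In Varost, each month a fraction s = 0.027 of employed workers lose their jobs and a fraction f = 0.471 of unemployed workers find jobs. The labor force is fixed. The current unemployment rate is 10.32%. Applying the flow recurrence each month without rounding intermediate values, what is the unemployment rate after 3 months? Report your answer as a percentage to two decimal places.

Unemployment rate after three months ≈ 6.04%.

With a fixed labor force, u_{t+1} = u_t + s·(1−u_t) − f·u_t = u_t·(1−s−f) + s.
Here 1−s−f = 0.502 and s = 0.027.
u_1 = 0.103200 × 0.502 + 0.027 = 0.078806.
u_2 = 0.078806 × 0.502 + 0.027 = 0.066561.
u_3 = 0.066561 × 0.502 + 0.027 = 0.060414.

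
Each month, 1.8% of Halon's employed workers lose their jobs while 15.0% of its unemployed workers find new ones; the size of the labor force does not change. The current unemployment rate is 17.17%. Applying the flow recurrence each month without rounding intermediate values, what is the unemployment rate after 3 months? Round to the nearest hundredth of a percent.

With a fixed labor force, u_{t+1} = u_t + s·(1−u_t) − f·u_t = u_t·(1−s−f) + s.
Here 1−s−f = 0.832 and s = 0.018.
u_1 = 0.171700 × 0.832 + 0.018 = 0.160854.
u_2 = 0.160854 × 0.832 + 0.018 = 0.151831.
u_3 = 0.151831 × 0.832 + 0.018 = 0.144323.

Unemployment rate after three months ≈ 14.43%.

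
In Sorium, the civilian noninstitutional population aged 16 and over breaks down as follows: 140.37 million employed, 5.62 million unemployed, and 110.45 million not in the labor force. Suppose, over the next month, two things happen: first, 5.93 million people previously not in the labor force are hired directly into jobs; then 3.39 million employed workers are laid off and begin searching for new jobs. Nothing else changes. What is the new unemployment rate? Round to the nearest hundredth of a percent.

Initially, labor force = 140.37 + 5.62 = 145.99 million, so u = 5.62/145.99 = 3.85%.
After the first change, employed and labor force both rise by 5.93; unemployed unchanged → E = 146.30, U = 5.62, labor force = 151.92 million.
After the second change, employed falls and unemployed rises by 3.39; labor force unchanged → E = 142.91, U = 9.01, labor force = 151.92 million.
New unemployment rate = 9.01 / 151.92 = 5.93%.

New unemployment rate ≈ 5.93%.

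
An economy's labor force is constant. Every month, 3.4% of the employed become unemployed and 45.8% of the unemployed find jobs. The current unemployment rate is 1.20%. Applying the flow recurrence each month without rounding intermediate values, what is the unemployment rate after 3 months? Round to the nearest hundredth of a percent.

Unemployment rate after three months ≈ 6.16%.

With a fixed labor force, u_{t+1} = u_t + s·(1−u_t) − f·u_t = u_t·(1−s−f) + s.
Here 1−s−f = 0.508 and s = 0.034.
u_1 = 0.012000 × 0.508 + 0.034 = 0.040096.
u_2 = 0.040096 × 0.508 + 0.034 = 0.054369.
u_3 = 0.054369 × 0.508 + 0.034 = 0.061619.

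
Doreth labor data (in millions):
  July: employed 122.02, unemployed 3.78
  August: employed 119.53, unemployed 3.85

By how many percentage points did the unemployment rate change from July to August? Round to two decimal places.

July: labor force = 122.02 + 3.78 = 125.80; u = 3.78/125.80 = 3.00%.
August: labor force = 119.53 + 3.85 = 123.38; u = 3.85/123.38 = 3.12%.
Change = 3.12% − 3.00% = +0.12 pp.

The unemployment rate changed by +0.12 percentage points.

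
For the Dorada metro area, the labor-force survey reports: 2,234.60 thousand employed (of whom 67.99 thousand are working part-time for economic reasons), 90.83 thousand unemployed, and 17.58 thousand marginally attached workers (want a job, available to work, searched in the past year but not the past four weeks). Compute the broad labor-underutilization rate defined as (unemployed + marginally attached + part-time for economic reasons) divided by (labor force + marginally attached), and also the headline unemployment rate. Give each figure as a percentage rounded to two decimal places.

Labor force = 2,234.60 + 90.83 = 2,325.43 thousand.
Numerator = 90.83 + 17.58 + 67.99 = 176.40 thousand.
Denominator = 2,325.43 + 17.58 = 2,343.01 thousand.
Broad rate = 176.40 / 2,343.01 = 7.53%.
Headline unemployment rate = 90.83 / 2,325.43 = 3.91%.

Broad underutilization rate ≈ 7.53%; headline unemployment rate ≈ 3.91%.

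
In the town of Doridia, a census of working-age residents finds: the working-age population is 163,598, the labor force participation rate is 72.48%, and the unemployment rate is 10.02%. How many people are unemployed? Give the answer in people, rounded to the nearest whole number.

Labor force = 0.7248 × 163,598 = 118,576.
Unemployed = 0.1002 × 118,576 ≈ 11,881.

About 11,881 are unemployed.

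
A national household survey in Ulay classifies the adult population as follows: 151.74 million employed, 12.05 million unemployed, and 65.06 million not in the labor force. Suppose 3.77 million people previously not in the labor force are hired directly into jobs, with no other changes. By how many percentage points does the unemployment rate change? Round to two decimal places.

The unemployment rate changes by −0.17 percentage points.

Initially, labor force = 151.74 + 12.05 = 163.79 million, so u = 12.05/163.79 = 7.36%.
After the change, employed and labor force both rise by 3.77; unemployed unchanged → E = 155.51, U = 12.05, labor force = 167.56 million.
New unemployment rate = 12.05 / 167.56 = 7.19%.
Change = 7.19% − 7.36% = −0.17 percentage points.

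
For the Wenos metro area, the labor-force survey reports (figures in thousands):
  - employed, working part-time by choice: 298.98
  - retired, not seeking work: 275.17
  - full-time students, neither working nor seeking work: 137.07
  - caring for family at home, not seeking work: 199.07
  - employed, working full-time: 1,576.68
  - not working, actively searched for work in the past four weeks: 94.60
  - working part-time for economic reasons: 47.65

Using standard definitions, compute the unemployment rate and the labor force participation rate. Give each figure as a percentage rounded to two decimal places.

Employed = 298.98 + 1,576.68 + 47.65 = 1,923.31 thousand (anyone who worked, including part-time for economic reasons, counts as employed).
Unemployed = 94.60 thousand.
Labor force = 1,923.31 + 94.60 = 2,017.91 thousand.
Not in labor force = 275.17 + 137.07 + 199.07 = 611.31 thousand (those not working and not actively searching are outside the labor force).
Civilian working-age population = 2,017.91 + 611.31 = 2,629.22 thousand.
Unemployment rate = 94.60 / 2,017.91 = 4.69%.
Labor force participation rate = 2,017.91 / 2,629.22 = 76.75%.

Unemployment rate ≈ 4.69%; labor force participation rate ≈ 76.75%.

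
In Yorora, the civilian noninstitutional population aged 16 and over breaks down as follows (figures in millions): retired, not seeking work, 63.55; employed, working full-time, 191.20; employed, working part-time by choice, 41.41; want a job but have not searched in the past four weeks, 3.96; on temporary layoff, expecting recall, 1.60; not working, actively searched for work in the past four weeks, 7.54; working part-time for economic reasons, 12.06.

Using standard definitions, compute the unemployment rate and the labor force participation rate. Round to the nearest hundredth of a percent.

Unemployment rate ≈ 3.60%; labor force participation rate ≈ 78.99%.

Employed = 191.20 + 41.41 + 12.06 = 244.67 million (anyone who worked, including part-time for economic reasons, counts as employed).
Unemployed = 1.60 + 7.54 = 9.14 million (jobless and actively searching, or on temporary layoff).
Labor force = 244.67 + 9.14 = 253.81 million.
Not in labor force = 63.55 + 3.96 = 67.51 million (those not working and not actively searching are outside the labor force — including those who want a job but have given up searching).
Civilian working-age population = 253.81 + 67.51 = 321.32 million.
Unemployment rate = 9.14 / 253.81 = 3.60%.
Labor force participation rate = 253.81 / 321.32 = 78.99%.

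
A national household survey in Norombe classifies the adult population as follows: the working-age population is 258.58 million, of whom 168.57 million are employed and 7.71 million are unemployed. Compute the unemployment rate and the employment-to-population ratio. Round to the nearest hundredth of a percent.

Labor force = employed + unemployed = 168.57 + 7.71 = 176.28 million.
Unemployment rate = 7.71 / 176.28 = 4.37%.
Employment-population ratio = 168.57 / 258.58 = 65.19%.

Unemployment rate ≈ 4.37%; employment-population ratio ≈ 65.19%.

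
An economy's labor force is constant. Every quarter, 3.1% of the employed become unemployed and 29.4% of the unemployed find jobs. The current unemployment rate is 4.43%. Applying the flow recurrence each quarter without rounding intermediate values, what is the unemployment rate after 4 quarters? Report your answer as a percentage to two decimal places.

Unemployment rate after four quarters ≈ 8.48%.

With a fixed labor force, u_{t+1} = u_t + s·(1−u_t) − f·u_t = u_t·(1−s−f) + s.
Here 1−s−f = 0.675 and s = 0.031.
u_1 = 0.044300 × 0.675 + 0.031 = 0.060902.
u_2 = 0.060902 × 0.675 + 0.031 = 0.072109.
u_3 = 0.072109 × 0.675 + 0.031 = 0.079674.
u_4 = 0.079674 × 0.675 + 0.031 = 0.084780.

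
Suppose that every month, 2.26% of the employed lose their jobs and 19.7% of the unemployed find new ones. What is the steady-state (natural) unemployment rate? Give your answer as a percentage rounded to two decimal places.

Steady-state unemployment rate ≈ 10.29%.

At steady state the flows balance: s·E = f·U, so U/(E+U) = s/(s+f).
u* = 2.26 / (2.26 + 19.7) = 2.26 / 21.96 = 10.29%.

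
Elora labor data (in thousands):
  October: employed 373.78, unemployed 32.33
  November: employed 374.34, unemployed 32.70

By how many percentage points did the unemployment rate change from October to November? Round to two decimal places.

The unemployment rate changed by +0.07 percentage points.

October: labor force = 373.78 + 32.33 = 406.11; u = 32.33/406.11 = 7.96%.
November: labor force = 374.34 + 32.70 = 407.04; u = 32.70/407.04 = 8.03%.
Change = 8.03% − 7.96% = +0.07 pp.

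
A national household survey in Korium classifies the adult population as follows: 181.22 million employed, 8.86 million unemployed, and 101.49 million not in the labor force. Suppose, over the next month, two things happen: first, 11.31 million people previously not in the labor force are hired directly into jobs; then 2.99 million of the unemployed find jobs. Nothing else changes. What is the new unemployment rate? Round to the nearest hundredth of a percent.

New unemployment rate ≈ 2.91%.

Initially, labor force = 181.22 + 8.86 = 190.08 million, so u = 8.86/190.08 = 4.66%.
After the first change, employed and labor force both rise by 11.31; unemployed unchanged → E = 192.53, U = 8.86, labor force = 201.39 million.
After the second change, unemployed falls and employed rises by 2.99; labor force unchanged → E = 195.52, U = 5.87, labor force = 201.39 million.
New unemployment rate = 5.87 / 201.39 = 2.91%.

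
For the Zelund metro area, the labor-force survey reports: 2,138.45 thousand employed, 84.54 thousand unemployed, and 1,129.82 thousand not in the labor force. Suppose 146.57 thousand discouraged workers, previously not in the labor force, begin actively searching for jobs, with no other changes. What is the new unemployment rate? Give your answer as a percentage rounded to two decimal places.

Initially, labor force = 2,138.45 + 84.54 = 2,222.99 thousand, so u = 84.54/2,222.99 = 3.80%.
After the change, unemployed and labor force both rise by 146.57 → E = 2,138.45, U = 231.11, labor force = 2,369.56 thousand.
New unemployment rate = 231.11 / 2,369.56 = 9.75%.

New unemployment rate ≈ 9.75%.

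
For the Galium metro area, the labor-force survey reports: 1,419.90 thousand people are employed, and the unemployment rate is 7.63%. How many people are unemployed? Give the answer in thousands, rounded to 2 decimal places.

Let U be the number unemployed. The labor force is E + U, and U/(E+U) = 0.0763.
So U = 0.0763 × 1,419.90 / (1 − 0.0763) = 108.3384 / 0.9237 ≈ 117.29 thousand.

About 117.29 thousand are unemployed.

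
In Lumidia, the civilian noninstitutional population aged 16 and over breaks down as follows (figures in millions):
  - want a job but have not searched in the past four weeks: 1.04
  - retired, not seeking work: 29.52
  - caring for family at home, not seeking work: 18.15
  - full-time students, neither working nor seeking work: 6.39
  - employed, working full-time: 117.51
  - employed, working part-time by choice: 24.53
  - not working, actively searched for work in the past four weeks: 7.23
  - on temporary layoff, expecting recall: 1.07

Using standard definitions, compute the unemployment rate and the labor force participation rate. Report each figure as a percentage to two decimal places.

Employed = 117.51 + 24.53 = 142.04 million.
Unemployed = 7.23 + 1.07 = 8.30 million (jobless and actively searching, or on temporary layoff).
Labor force = 142.04 + 8.30 = 150.34 million.
Not in labor force = 1.04 + 29.52 + 18.15 + 6.39 = 55.10 million (those not working and not actively searching are outside the labor force — including those who want a job but have given up searching).
Civilian working-age population = 150.34 + 55.10 = 205.44 million.
Unemployment rate = 8.30 / 150.34 = 5.52%.
Labor force participation rate = 150.34 / 205.44 = 73.18%.

Unemployment rate ≈ 5.52%; labor force participation rate ≈ 73.18%.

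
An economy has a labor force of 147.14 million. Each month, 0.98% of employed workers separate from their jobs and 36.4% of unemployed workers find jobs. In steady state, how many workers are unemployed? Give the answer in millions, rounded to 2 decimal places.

Steady-state unemployment rate u* = s/(s+f) = 0.98/(0.98+36.4) = 0.026217.
Unemployed = u* × labor force = 0.026217 × 147.14 ≈ 3.86 million.

About 3.86 million are unemployed in steady state.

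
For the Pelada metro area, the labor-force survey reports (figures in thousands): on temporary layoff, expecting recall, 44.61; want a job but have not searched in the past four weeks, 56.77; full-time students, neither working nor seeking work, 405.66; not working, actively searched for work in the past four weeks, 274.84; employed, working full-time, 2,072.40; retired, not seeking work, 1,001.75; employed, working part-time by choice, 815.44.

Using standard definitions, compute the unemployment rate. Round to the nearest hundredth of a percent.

Unemployment rate ≈ 9.96%.

Employed = 2,072.40 + 815.44 = 2,887.84 thousand.
Unemployed = 44.61 + 274.84 = 319.45 thousand (jobless and actively searching, or on temporary layoff).
Labor force = 2,887.84 + 319.45 = 3,207.29 thousand.
Unemployment rate = 319.45 / 3,207.29 = 9.96%.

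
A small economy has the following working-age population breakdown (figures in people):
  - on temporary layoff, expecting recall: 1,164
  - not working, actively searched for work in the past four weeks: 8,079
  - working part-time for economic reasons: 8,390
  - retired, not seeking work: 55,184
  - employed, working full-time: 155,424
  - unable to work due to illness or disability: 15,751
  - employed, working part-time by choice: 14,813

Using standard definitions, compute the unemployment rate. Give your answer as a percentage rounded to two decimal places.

Unemployment rate ≈ 4.92%.

Employed = 8,390 + 155,424 + 14,813 = 178,627 (anyone who worked, including part-time for economic reasons, counts as employed).
Unemployed = 1,164 + 8,079 = 9,243 (jobless and actively searching, or on temporary layoff).
Labor force = 178,627 + 9,243 = 187,870.
Unemployment rate = 9,243 / 187,870 = 4.92%.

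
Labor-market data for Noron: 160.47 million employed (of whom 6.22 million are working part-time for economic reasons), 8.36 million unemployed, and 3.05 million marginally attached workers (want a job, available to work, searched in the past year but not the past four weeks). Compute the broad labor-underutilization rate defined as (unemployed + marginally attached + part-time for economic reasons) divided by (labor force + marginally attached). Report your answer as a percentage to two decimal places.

Broad underutilization rate ≈ 10.26%.

Labor force = 160.47 + 8.36 = 168.83 million.
Numerator = 8.36 + 3.05 + 6.22 = 17.63 million.
Denominator = 168.83 + 3.05 = 171.88 million.
Broad rate = 17.63 / 171.88 = 10.26%.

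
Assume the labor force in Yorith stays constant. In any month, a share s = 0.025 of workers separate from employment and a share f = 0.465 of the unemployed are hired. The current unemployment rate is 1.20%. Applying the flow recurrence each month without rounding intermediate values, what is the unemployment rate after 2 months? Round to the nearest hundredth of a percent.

Unemployment rate after two months ≈ 4.09%.

With a fixed labor force, u_{t+1} = u_t + s·(1−u_t) − f·u_t = u_t·(1−s−f) + s.
Here 1−s−f = 0.510 and s = 0.025.
u_1 = 0.012000 × 0.510 + 0.025 = 0.031120.
u_2 = 0.031120 × 0.510 + 0.025 = 0.040871.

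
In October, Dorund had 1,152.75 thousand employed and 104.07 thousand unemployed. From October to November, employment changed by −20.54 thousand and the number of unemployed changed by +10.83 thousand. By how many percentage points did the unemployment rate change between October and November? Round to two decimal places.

The unemployment rate changed by +0.93 percentage points.

October: labor force = 1,152.75 + 104.07 = 1,256.82; u = 104.07/1,256.82 = 8.28%.
November: labor force = 1,132.21 + 114.90 = 1,247.11; u = 114.90/1,247.11 = 9.21%.
Change = 9.21% − 8.28% = +0.93 pp.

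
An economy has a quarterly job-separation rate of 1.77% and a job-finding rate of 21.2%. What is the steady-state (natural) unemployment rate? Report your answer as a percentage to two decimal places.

Steady-state unemployment rate ≈ 7.71%.

At steady state the flows balance: s·E = f·U, so U/(E+U) = s/(s+f).
u* = 1.77 / (1.77 + 21.2) = 1.77 / 22.97 = 7.71%.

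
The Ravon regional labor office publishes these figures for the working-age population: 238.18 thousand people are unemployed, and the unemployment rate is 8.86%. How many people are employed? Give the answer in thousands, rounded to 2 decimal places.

About 2,450.08 thousand are employed.

Labor force = U / u = 238.18 / 0.0886 ≈ 2,688.26 thousand.
Employed = labor force − unemployed = 2,688.26 − 238.18 = 2,450.08 thousand.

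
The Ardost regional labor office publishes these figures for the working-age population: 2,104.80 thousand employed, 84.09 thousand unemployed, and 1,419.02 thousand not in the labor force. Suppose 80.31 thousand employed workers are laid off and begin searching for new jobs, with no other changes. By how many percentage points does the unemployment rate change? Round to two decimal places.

The unemployment rate changes by +3.67 percentage points.

Initially, labor force = 2,104.80 + 84.09 = 2,188.89 thousand, so u = 84.09/2,188.89 = 3.84%.
After the change, employed falls and unemployed rises by 80.31; labor force unchanged → E = 2,024.49, U = 164.40, labor force = 2,188.89 thousand.
New unemployment rate = 164.40 / 2,188.89 = 7.51%.
Change = 7.51% − 3.84% = +3.67 percentage points.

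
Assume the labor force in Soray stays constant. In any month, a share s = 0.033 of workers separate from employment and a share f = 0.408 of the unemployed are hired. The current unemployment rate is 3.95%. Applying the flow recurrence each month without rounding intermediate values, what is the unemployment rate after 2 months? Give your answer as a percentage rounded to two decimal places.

With a fixed labor force, u_{t+1} = u_t + s·(1−u_t) − f·u_t = u_t·(1−s−f) + s.
Here 1−s−f = 0.559 and s = 0.033.
u_1 = 0.039500 × 0.559 + 0.033 = 0.055081.
u_2 = 0.055081 × 0.559 + 0.033 = 0.063790.

Unemployment rate after two months ≈ 6.38%.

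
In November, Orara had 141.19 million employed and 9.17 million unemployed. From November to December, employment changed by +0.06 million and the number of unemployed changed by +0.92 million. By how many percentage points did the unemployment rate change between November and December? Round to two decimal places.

The unemployment rate changed by +0.57 percentage points.

November: labor force = 141.19 + 9.17 = 150.36; u = 9.17/150.36 = 6.10%.
December: labor force = 141.25 + 10.09 = 151.34; u = 10.09/151.34 = 6.67%.
Change = 6.67% − 6.10% = +0.57 pp.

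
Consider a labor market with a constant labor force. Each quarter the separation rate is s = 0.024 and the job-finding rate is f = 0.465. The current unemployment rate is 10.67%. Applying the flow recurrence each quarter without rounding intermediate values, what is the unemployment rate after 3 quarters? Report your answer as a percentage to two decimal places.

Unemployment rate after three quarters ≈ 5.68%.

With a fixed labor force, u_{t+1} = u_t + s·(1−u_t) − f·u_t = u_t·(1−s−f) + s.
Here 1−s−f = 0.511 and s = 0.024.
u_1 = 0.106700 × 0.511 + 0.024 = 0.078524.
u_2 = 0.078524 × 0.511 + 0.024 = 0.064126.
u_3 = 0.064126 × 0.511 + 0.024 = 0.056768.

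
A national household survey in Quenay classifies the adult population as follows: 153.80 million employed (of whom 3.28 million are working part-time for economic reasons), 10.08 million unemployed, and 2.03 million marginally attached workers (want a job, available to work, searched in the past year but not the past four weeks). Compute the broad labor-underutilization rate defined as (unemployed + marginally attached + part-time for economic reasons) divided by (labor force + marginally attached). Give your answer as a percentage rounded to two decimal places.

Labor force = 153.80 + 10.08 = 163.88 million.
Numerator = 10.08 + 2.03 + 3.28 = 15.39 million.
Denominator = 163.88 + 2.03 = 165.91 million.
Broad rate = 15.39 / 165.91 = 9.28%.

Broad underutilization rate ≈ 9.28%.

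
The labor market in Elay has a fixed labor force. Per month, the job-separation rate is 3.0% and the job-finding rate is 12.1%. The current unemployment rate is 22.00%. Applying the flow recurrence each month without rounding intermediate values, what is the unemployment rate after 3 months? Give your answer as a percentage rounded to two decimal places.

Unemployment rate after three months ≈ 21.17%.

With a fixed labor force, u_{t+1} = u_t + s·(1−u_t) − f·u_t = u_t·(1−s−f) + s.
Here 1−s−f = 0.849 and s = 0.030.
u_1 = 0.220000 × 0.849 + 0.030 = 0.216780.
u_2 = 0.216780 × 0.849 + 0.030 = 0.214046.
u_3 = 0.214046 × 0.849 + 0.030 = 0.211725.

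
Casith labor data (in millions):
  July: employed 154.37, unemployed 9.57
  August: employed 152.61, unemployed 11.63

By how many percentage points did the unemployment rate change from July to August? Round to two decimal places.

The unemployment rate changed by +1.24 percentage points.

July: labor force = 154.37 + 9.57 = 163.94; u = 9.57/163.94 = 5.84%.
August: labor force = 152.61 + 11.63 = 164.24; u = 11.63/164.24 = 7.08%.
Change = 7.08% − 5.84% = +1.24 pp.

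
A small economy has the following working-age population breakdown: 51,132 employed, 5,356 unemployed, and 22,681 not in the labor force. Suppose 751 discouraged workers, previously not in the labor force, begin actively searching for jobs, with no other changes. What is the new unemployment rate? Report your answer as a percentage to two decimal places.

New unemployment rate ≈ 10.67%.

Initially, labor force = 51,132 + 5,356 = 56,488, so u = 5,356/56,488 = 9.48%.
After the change, unemployed and labor force both rise by 751 → E = 51,132, U = 6,107, labor force = 57,239.
New unemployment rate = 6,107 / 57,239 = 10.67%.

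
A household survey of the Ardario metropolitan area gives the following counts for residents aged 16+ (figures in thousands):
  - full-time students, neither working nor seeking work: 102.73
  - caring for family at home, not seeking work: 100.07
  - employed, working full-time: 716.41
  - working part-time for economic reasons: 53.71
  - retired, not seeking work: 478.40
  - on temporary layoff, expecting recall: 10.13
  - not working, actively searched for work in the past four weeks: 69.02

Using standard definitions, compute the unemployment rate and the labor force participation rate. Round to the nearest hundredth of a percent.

Unemployment rate ≈ 9.32%; labor force participation rate ≈ 55.49%.

Employed = 716.41 + 53.71 = 770.12 thousand (anyone who worked, including part-time for economic reasons, counts as employed).
Unemployed = 10.13 + 69.02 = 79.15 thousand (jobless and actively searching, or on temporary layoff).
Labor force = 770.12 + 79.15 = 849.27 thousand.
Not in labor force = 102.73 + 100.07 + 478.40 = 681.20 thousand (those not working and not actively searching are outside the labor force).
Civilian working-age population = 849.27 + 681.20 = 1,530.47 thousand.
Unemployment rate = 79.15 / 849.27 = 9.32%.
Labor force participation rate = 849.27 / 1,530.47 = 55.49%.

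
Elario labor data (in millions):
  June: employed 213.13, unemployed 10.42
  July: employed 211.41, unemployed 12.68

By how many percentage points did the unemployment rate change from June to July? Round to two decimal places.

June: labor force = 213.13 + 10.42 = 223.55; u = 10.42/223.55 = 4.66%.
July: labor force = 211.41 + 12.68 = 224.09; u = 12.68/224.09 = 5.66%.
Change = 5.66% − 4.66% = +1.00 pp.

The unemployment rate changed by +1.00 percentage points.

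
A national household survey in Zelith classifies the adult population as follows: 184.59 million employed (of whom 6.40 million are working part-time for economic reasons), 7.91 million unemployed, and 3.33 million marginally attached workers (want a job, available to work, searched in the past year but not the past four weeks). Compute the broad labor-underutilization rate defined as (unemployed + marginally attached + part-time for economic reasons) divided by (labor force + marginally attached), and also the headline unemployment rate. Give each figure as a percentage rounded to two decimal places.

Labor force = 184.59 + 7.91 = 192.50 million.
Numerator = 7.91 + 3.33 + 6.40 = 17.64 million.
Denominator = 192.50 + 3.33 = 195.83 million.
Broad rate = 17.64 / 195.83 = 9.01%.
Headline unemployment rate = 7.91 / 192.50 = 4.11%.

Broad underutilization rate ≈ 9.01%; headline unemployment rate ≈ 4.11%.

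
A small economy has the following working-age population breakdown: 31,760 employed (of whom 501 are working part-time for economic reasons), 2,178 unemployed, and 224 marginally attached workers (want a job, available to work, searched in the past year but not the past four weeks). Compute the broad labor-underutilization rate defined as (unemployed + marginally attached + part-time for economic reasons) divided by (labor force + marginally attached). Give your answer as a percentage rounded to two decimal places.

Labor force = 31,760 + 2,178 = 33,938.
Numerator = 2,178 + 224 + 501 = 2,903.
Denominator = 33,938 + 224 = 34,162.
Broad rate = 2,903 / 34,162 = 8.50%.

Broad underutilization rate ≈ 8.50%.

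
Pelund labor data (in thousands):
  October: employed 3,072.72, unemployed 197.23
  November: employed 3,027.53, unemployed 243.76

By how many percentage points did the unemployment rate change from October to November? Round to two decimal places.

The unemployment rate changed by +1.42 percentage points.

October: labor force = 3,072.72 + 197.23 = 3,269.95; u = 197.23/3,269.95 = 6.03%.
November: labor force = 3,027.53 + 243.76 = 3,271.29; u = 243.76/3,271.29 = 7.45%.
Change = 7.45% − 6.03% = +1.42 pp.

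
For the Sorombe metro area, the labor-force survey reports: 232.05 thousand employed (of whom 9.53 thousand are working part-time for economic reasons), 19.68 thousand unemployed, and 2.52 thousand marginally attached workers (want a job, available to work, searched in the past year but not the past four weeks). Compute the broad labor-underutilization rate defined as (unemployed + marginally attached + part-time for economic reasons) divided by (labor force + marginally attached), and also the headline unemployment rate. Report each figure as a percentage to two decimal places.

Broad underutilization rate ≈ 12.48%; headline unemployment rate ≈ 7.82%.

Labor force = 232.05 + 19.68 = 251.73 thousand.
Numerator = 19.68 + 2.52 + 9.53 = 31.73 thousand.
Denominator = 251.73 + 2.52 = 254.25 thousand.
Broad rate = 31.73 / 254.25 = 12.48%.
Headline unemployment rate = 19.68 / 251.73 = 7.82%.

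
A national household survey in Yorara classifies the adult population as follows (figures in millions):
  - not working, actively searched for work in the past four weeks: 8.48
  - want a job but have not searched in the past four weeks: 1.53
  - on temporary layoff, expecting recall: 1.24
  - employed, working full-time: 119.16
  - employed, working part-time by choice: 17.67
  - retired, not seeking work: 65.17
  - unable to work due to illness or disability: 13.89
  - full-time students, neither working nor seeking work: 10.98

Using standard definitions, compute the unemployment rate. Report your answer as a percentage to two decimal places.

Unemployment rate ≈ 6.63%.

Employed = 119.16 + 17.67 = 136.83 million.
Unemployed = 8.48 + 1.24 = 9.72 million (jobless and actively searching, or on temporary layoff).
Labor force = 136.83 + 9.72 = 146.55 million.
Unemployment rate = 9.72 / 146.55 = 6.63%.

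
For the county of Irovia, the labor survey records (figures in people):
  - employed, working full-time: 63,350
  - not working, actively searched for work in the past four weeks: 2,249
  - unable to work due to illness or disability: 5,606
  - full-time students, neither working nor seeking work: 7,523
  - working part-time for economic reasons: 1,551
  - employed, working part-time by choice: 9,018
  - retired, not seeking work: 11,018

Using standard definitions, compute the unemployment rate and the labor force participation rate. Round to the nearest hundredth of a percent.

Unemployment rate ≈ 2.95%; labor force participation rate ≈ 75.93%.

Employed = 63,350 + 1,551 + 9,018 = 73,919 (anyone who worked, including part-time for economic reasons, counts as employed).
Unemployed = 2,249.
Labor force = 73,919 + 2,249 = 76,168.
Not in labor force = 5,606 + 7,523 + 11,018 = 24,147 (those not working and not actively searching are outside the labor force).
Civilian working-age population = 76,168 + 24,147 = 100,315.
Unemployment rate = 2,249 / 76,168 = 2.95%.
Labor force participation rate = 76,168 / 100,315 = 75.93%.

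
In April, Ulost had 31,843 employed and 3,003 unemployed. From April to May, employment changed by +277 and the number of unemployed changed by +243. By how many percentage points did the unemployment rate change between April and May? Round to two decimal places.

The unemployment rate changed by +0.56 percentage points.

April: labor force = 31,843 + 3,003 = 34,846; u = 3,003/34,846 = 8.62%.
May: labor force = 32,120 + 3,246 = 35,366; u = 3,246/35,366 = 9.18%.
Change = 9.18% − 8.62% = +0.56 pp.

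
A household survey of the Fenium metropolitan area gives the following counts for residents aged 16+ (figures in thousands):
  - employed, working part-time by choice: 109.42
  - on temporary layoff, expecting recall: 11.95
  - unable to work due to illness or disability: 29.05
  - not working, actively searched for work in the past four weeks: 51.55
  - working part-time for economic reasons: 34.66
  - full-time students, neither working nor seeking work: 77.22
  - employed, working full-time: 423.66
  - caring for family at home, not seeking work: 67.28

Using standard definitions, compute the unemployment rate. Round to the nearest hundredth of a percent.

Unemployment rate ≈ 10.06%.

Employed = 109.42 + 34.66 + 423.66 = 567.74 thousand (anyone who worked, including part-time for economic reasons, counts as employed).
Unemployed = 11.95 + 51.55 = 63.50 thousand (jobless and actively searching, or on temporary layoff).
Labor force = 567.74 + 63.50 = 631.24 thousand.
Unemployment rate = 63.50 / 631.24 = 10.06%.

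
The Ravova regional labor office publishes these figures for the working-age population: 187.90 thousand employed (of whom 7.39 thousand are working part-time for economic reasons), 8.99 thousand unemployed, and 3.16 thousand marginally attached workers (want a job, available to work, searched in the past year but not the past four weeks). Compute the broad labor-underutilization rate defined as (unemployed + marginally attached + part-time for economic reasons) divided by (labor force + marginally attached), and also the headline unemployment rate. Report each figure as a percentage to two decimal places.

Labor force = 187.90 + 8.99 = 196.89 thousand.
Numerator = 8.99 + 3.16 + 7.39 = 19.54 thousand.
Denominator = 196.89 + 3.16 = 200.05 thousand.
Broad rate = 19.54 / 200.05 = 9.77%.
Headline unemployment rate = 8.99 / 196.89 = 4.57%.

Broad underutilization rate ≈ 9.77%; headline unemployment rate ≈ 4.57%.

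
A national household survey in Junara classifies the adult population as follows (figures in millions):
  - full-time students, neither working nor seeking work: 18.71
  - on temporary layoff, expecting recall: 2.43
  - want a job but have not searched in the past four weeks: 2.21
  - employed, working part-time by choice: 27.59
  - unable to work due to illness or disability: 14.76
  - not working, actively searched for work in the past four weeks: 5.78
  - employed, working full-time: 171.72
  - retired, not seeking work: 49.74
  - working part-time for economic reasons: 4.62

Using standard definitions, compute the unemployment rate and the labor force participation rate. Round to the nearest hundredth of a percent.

Employed = 27.59 + 171.72 + 4.62 = 203.93 million (anyone who worked, including part-time for economic reasons, counts as employed).
Unemployed = 2.43 + 5.78 = 8.21 million (jobless and actively searching, or on temporary layoff).
Labor force = 203.93 + 8.21 = 212.14 million.
Not in labor force = 18.71 + 2.21 + 14.76 + 49.74 = 85.42 million (those not working and not actively searching are outside the labor force — including those who want a job but have given up searching).
Civilian working-age population = 212.14 + 85.42 = 297.56 million.
Unemployment rate = 8.21 / 212.14 = 3.87%.
Labor force participation rate = 212.14 / 297.56 = 71.29%.

Unemployment rate ≈ 3.87%; labor force participation rate ≈ 71.29%.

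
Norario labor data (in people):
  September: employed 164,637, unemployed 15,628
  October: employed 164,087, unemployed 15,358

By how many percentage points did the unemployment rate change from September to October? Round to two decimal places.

The unemployment rate changed by −0.11 percentage points.

September: labor force = 164,637 + 15,628 = 180,265; u = 15,628/180,265 = 8.67%.
October: labor force = 164,087 + 15,358 = 179,445; u = 15,358/179,445 = 8.56%.
Change = 8.56% − 8.67% = −0.11 pp.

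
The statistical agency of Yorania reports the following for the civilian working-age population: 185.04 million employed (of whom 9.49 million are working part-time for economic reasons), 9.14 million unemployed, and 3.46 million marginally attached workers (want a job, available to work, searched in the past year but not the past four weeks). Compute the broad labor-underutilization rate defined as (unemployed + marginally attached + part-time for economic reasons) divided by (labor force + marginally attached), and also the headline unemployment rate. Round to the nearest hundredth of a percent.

Labor force = 185.04 + 9.14 = 194.18 million.
Numerator = 9.14 + 3.46 + 9.49 = 22.09 million.
Denominator = 194.18 + 3.46 = 197.64 million.
Broad rate = 22.09 / 197.64 = 11.18%.
Headline unemployment rate = 9.14 / 194.18 = 4.71%.

Broad underutilization rate ≈ 11.18%; headline unemployment rate ≈ 4.71%.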